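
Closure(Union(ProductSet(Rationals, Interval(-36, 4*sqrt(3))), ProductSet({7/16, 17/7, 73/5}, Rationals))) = Union(ProductSet({7/16, 17/7, 73/5}, Reals), ProductSet(Reals, Interval(-36, 4*sqrt(3))))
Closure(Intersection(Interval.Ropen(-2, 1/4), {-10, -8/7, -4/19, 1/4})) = {-8/7, -4/19}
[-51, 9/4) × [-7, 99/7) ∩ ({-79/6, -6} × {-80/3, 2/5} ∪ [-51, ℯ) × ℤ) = ({-79/6, -6} × {2/5}) ∪ ([-51, 9/4) × {-7, -6, …, 14})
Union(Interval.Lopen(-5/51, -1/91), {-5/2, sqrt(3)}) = Union({-5/2, sqrt(3)}, Interval.Lopen(-5/51, -1/91))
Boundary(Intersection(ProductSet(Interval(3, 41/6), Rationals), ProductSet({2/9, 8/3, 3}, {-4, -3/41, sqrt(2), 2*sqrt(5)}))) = ProductSet({3}, {-4, -3/41})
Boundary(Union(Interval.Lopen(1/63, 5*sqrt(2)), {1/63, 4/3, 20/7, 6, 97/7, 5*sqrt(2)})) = {1/63, 97/7, 5*sqrt(2)}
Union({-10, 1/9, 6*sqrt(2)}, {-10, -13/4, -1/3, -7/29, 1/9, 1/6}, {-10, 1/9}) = {-10, -13/4, -1/3, -7/29, 1/9, 1/6, 6*sqrt(2)}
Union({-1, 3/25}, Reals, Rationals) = Reals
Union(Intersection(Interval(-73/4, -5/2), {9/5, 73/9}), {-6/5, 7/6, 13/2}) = {-6/5, 7/6, 13/2}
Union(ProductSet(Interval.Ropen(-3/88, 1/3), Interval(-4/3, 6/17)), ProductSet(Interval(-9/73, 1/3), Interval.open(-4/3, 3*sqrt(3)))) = Union(ProductSet(Interval(-9/73, 1/3), Interval.open(-4/3, 3*sqrt(3))), ProductSet(Interval.Ropen(-3/88, 1/3), Interval(-4/3, 6/17)))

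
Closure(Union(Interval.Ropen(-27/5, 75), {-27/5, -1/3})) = Interval(-27/5, 75)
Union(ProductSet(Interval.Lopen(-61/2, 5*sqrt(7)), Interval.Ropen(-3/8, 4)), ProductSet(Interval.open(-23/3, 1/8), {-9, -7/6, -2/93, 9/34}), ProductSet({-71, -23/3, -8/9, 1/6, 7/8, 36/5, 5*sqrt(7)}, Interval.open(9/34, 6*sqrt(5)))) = Union(ProductSet({-71, -23/3, -8/9, 1/6, 7/8, 36/5, 5*sqrt(7)}, Interval.open(9/34, 6*sqrt(5))), ProductSet(Interval.Lopen(-61/2, 5*sqrt(7)), Interval.Ropen(-3/8, 4)), ProductSet(Interval.open(-23/3, 1/8), {-9, -7/6, -2/93, 9/34}))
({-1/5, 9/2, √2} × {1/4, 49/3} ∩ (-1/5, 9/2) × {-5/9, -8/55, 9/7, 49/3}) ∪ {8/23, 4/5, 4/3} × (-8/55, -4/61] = ({√2} × {49/3}) ∪ ({8/23, 4/5, 4/3} × (-8/55, -4/61])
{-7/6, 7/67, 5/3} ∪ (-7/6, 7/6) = [-7/6, 7/6) ∪ {5/3}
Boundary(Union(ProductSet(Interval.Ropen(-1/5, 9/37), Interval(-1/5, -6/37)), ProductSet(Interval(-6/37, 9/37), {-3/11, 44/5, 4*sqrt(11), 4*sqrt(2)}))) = Union(ProductSet({-1/5, 9/37}, Interval(-1/5, -6/37)), ProductSet(Interval(-1/5, 9/37), {-1/5, -6/37}), ProductSet(Interval(-6/37, 9/37), {-3/11, 44/5, 4*sqrt(11), 4*sqrt(2)}))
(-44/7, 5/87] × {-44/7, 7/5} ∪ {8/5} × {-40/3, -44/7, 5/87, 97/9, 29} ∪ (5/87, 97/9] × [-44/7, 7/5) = ({8/5} × {-40/3, -44/7, 5/87, 97/9, 29}) ∪ ((-44/7, 5/87] × {-44/7, 7/5}) ∪ ((5/87, 97/9] × [-44/7, 7/5))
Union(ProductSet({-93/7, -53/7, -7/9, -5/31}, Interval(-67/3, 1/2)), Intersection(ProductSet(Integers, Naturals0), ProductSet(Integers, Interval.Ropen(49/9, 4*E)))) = Union(ProductSet({-93/7, -53/7, -7/9, -5/31}, Interval(-67/3, 1/2)), ProductSet(Integers, Range(6, 11, 1)))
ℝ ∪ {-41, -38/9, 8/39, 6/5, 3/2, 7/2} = ℝ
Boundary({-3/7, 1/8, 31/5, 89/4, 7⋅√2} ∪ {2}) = {-3/7, 1/8, 2, 31/5, 89/4, 7⋅√2}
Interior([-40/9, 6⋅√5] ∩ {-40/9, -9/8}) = ∅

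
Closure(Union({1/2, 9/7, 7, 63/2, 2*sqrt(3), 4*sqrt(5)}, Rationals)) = Reals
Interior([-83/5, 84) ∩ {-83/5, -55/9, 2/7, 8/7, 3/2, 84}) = ∅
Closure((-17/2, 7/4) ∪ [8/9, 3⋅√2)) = [-17/2, 3⋅√2]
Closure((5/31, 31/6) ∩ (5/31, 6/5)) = [5/31, 6/5]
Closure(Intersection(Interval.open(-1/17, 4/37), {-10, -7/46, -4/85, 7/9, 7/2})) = {-4/85}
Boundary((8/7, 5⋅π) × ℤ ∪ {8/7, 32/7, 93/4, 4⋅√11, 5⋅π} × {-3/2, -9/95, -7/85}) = ([8/7, 5⋅π] × ℤ) ∪ ({8/7, 32/7, 93/4, 4⋅√11, 5⋅π} × {-3/2, -9/95, -7/85})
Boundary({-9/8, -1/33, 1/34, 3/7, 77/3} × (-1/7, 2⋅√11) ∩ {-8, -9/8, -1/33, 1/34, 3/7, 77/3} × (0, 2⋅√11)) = {-9/8, -1/33, 1/34, 3/7, 77/3} × [0, 2⋅√11]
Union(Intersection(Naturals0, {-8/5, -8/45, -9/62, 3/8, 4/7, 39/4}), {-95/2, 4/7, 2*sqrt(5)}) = {-95/2, 4/7, 2*sqrt(5)}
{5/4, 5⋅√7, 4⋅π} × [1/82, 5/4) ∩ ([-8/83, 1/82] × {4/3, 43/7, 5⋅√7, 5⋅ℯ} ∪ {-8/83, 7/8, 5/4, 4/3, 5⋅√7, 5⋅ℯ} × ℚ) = {5/4, 5⋅√7} × (ℚ ∩ [1/82, 5/4))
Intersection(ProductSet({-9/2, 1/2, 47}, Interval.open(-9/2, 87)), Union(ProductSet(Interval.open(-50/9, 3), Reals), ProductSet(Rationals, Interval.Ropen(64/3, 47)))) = Union(ProductSet({-9/2, 1/2}, Interval.open(-9/2, 87)), ProductSet({-9/2, 1/2, 47}, Interval.Ropen(64/3, 47)))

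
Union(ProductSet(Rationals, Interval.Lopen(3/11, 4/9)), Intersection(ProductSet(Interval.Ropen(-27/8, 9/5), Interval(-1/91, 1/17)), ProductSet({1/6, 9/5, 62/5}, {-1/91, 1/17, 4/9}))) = Union(ProductSet({1/6}, {-1/91, 1/17}), ProductSet(Rationals, Interval.Lopen(3/11, 4/9)))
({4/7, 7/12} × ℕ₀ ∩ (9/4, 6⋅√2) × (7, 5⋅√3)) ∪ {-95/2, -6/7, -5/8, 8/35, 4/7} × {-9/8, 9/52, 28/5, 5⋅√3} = {-95/2, -6/7, -5/8, 8/35, 4/7} × {-9/8, 9/52, 28/5, 5⋅√3}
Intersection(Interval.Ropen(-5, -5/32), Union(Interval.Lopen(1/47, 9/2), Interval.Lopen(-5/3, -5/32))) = Interval.open(-5/3, -5/32)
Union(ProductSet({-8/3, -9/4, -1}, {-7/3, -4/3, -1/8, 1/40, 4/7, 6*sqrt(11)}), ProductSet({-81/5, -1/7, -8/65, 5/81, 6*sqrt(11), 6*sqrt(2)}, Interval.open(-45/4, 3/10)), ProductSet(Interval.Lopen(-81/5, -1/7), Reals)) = Union(ProductSet({-81/5, -1/7, -8/65, 5/81, 6*sqrt(11), 6*sqrt(2)}, Interval.open(-45/4, 3/10)), ProductSet(Interval.Lopen(-81/5, -1/7), Reals))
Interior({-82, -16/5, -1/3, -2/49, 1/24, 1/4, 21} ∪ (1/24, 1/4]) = (1/24, 1/4)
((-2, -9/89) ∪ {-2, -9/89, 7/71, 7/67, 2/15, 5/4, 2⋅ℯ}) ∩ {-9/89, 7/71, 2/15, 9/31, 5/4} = {-9/89, 7/71, 2/15, 5/4}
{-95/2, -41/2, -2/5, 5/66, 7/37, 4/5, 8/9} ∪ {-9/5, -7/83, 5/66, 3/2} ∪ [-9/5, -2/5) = {-95/2, -41/2, -7/83, 5/66, 7/37, 4/5, 8/9, 3/2} ∪ [-9/5, -2/5]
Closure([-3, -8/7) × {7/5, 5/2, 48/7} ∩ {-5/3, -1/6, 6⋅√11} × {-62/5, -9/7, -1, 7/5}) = {-5/3} × {7/5}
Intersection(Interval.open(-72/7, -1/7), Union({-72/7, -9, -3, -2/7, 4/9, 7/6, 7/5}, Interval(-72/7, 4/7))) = Interval.open(-72/7, -1/7)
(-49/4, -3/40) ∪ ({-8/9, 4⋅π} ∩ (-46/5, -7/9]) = (-49/4, -3/40)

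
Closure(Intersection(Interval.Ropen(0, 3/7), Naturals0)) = Range(0, 1, 1)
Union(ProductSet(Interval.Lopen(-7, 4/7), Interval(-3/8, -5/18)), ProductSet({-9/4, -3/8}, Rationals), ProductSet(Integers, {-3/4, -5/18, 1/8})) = Union(ProductSet({-9/4, -3/8}, Rationals), ProductSet(Integers, {-3/4, -5/18, 1/8}), ProductSet(Interval.Lopen(-7, 4/7), Interval(-3/8, -5/18)))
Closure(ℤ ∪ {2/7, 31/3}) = ℤ ∪ {2/7, 31/3}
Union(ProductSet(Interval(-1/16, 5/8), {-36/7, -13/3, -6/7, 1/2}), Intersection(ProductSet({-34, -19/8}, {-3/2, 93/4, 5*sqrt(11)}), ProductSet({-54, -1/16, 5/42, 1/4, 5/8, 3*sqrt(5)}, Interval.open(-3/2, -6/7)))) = ProductSet(Interval(-1/16, 5/8), {-36/7, -13/3, -6/7, 1/2})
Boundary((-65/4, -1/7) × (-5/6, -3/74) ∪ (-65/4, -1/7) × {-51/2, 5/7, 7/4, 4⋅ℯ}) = ([-65/4, -1/7] × {-51/2, -5/6, -3/74, 5/7, 7/4, 4⋅ℯ}) ∪ ({-65/4, -1/7} × ({-51/2, 5/7, 7/4, 4⋅ℯ} ∪ [-5/6, -3/74]))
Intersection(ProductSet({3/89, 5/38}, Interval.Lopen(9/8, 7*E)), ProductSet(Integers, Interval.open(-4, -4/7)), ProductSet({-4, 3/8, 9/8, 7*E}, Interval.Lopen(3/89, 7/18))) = EmptySet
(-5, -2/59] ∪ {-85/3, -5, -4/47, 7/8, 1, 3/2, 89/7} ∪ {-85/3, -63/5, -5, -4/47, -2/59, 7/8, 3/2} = {-85/3, -63/5, 7/8, 1, 3/2, 89/7} ∪ [-5, -2/59]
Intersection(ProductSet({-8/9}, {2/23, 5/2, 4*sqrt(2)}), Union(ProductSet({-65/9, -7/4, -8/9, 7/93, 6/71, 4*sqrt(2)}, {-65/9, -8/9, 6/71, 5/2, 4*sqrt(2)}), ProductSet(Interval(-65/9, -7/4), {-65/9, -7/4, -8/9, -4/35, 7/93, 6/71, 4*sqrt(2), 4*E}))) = ProductSet({-8/9}, {5/2, 4*sqrt(2)})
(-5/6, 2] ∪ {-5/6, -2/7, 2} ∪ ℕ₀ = [-5/6, 2] ∪ ℕ₀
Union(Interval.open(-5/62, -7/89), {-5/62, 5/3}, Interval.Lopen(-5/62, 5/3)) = Interval(-5/62, 5/3)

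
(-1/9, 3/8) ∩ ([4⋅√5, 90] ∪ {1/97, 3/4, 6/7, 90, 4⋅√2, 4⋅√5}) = {1/97}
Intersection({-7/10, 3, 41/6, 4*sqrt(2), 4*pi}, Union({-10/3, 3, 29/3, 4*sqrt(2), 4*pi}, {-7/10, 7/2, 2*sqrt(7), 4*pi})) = {-7/10, 3, 4*sqrt(2), 4*pi}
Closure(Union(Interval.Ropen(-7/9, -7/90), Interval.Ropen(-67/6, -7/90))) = Interval(-67/6, -7/90)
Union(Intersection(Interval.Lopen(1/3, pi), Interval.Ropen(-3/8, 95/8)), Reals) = Interval(-oo, oo)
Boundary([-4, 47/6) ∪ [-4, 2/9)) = {-4, 47/6}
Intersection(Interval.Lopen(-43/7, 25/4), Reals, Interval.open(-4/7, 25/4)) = Interval.open(-4/7, 25/4)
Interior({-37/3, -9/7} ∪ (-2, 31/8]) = (-2, 31/8)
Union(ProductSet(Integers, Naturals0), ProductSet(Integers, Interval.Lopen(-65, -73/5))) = ProductSet(Integers, Union(Interval.Lopen(-65, -73/5), Naturals0))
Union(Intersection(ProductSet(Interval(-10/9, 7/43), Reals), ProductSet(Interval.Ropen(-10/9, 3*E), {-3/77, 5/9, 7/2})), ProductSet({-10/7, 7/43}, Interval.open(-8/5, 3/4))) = Union(ProductSet({-10/7, 7/43}, Interval.open(-8/5, 3/4)), ProductSet(Interval(-10/9, 7/43), {-3/77, 5/9, 7/2}))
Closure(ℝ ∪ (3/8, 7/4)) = (-∞, ∞)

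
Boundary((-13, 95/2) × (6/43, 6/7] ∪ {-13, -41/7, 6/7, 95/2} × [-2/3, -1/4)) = ({-13, 95/2} × [6/43, 6/7]) ∪ ([-13, 95/2] × {6/43, 6/7}) ∪ ({-13, -41/7, 6/7, 95/2} × [-2/3, -1/4])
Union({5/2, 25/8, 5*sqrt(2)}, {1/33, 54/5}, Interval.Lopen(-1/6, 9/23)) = Union({5/2, 25/8, 54/5, 5*sqrt(2)}, Interval.Lopen(-1/6, 9/23))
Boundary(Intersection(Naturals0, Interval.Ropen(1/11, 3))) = Range(1, 3, 1)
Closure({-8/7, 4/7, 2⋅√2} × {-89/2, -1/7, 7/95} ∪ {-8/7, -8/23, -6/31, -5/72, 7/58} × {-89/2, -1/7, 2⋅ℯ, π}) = ({-8/7, 4/7, 2⋅√2} × {-89/2, -1/7, 7/95}) ∪ ({-8/7, -8/23, -6/31, -5/72, 7/58} × {-89/2, -1/7, 2⋅ℯ, π})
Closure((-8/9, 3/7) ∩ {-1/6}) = {-1/6}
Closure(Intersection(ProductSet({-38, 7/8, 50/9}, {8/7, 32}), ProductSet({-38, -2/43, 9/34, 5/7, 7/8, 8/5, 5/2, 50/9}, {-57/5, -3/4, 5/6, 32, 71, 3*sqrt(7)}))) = ProductSet({-38, 7/8, 50/9}, {32})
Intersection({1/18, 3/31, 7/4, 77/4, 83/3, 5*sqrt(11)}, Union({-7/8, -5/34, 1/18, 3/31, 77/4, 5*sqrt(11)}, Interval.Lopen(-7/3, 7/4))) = {1/18, 3/31, 7/4, 77/4, 5*sqrt(11)}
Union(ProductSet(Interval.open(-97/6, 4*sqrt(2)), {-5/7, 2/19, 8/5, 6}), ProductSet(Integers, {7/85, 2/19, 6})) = Union(ProductSet(Integers, {7/85, 2/19, 6}), ProductSet(Interval.open(-97/6, 4*sqrt(2)), {-5/7, 2/19, 8/5, 6}))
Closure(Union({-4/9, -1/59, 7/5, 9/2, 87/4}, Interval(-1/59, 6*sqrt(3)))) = Union({-4/9, 87/4}, Interval(-1/59, 6*sqrt(3)))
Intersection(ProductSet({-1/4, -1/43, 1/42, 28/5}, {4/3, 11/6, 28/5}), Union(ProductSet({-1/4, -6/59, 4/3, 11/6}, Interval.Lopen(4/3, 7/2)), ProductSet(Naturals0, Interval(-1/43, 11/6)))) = ProductSet({-1/4}, {11/6})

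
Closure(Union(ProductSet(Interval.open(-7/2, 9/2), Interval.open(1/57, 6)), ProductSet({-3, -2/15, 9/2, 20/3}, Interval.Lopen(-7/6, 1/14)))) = Union(ProductSet({-7/2, 9/2}, Interval(1/57, 6)), ProductSet({-3, -2/15, 9/2, 20/3}, Interval(-7/6, 1/14)), ProductSet(Interval(-7/2, 9/2), {1/57, 6}), ProductSet(Interval.open(-7/2, 9/2), Interval.open(1/57, 6)))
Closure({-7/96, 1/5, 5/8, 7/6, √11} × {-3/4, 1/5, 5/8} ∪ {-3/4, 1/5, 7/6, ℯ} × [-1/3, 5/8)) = ({-3/4, 1/5, 7/6, ℯ} × [-1/3, 5/8]) ∪ ({-7/96, 1/5, 5/8, 7/6, √11} × {-3/4, 1/5, 5/8})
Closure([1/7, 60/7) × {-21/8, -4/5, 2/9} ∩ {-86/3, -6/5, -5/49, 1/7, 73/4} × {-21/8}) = {1/7} × {-21/8}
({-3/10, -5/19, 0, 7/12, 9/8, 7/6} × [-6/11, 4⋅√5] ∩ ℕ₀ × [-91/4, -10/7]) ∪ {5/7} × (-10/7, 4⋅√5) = {5/7} × (-10/7, 4⋅√5)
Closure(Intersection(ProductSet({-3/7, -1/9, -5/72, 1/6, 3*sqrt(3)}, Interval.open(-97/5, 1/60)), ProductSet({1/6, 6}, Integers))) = ProductSet({1/6}, Range(-19, 1, 1))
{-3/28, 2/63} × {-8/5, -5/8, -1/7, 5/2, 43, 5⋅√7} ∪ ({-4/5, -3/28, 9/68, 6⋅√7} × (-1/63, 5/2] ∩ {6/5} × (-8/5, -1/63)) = {-3/28, 2/63} × {-8/5, -5/8, -1/7, 5/2, 43, 5⋅√7}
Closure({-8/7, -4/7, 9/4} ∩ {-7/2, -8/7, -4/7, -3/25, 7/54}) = {-8/7, -4/7}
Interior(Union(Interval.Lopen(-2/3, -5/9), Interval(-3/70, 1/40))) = Union(Interval.open(-2/3, -5/9), Interval.open(-3/70, 1/40))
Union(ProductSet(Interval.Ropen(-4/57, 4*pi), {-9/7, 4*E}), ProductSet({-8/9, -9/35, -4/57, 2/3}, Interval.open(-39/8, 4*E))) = Union(ProductSet({-8/9, -9/35, -4/57, 2/3}, Interval.open(-39/8, 4*E)), ProductSet(Interval.Ropen(-4/57, 4*pi), {-9/7, 4*E}))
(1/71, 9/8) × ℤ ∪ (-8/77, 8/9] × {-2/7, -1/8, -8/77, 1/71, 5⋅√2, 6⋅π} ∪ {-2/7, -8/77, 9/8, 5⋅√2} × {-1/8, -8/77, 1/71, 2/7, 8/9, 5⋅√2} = ((1/71, 9/8) × ℤ) ∪ ((-8/77, 8/9] × {-2/7, -1/8, -8/77, 1/71, 5⋅√2, 6⋅π}) ∪ ({-2/7, -8/77, 9/8, 5⋅√2} × {-1/8, -8/77, 1/71, 2/7, 8/9, 5⋅√2})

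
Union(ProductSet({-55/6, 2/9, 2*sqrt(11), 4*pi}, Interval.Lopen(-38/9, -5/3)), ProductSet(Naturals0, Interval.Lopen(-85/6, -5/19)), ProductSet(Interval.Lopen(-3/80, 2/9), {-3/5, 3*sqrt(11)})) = Union(ProductSet({-55/6, 2/9, 2*sqrt(11), 4*pi}, Interval.Lopen(-38/9, -5/3)), ProductSet(Interval.Lopen(-3/80, 2/9), {-3/5, 3*sqrt(11)}), ProductSet(Naturals0, Interval.Lopen(-85/6, -5/19)))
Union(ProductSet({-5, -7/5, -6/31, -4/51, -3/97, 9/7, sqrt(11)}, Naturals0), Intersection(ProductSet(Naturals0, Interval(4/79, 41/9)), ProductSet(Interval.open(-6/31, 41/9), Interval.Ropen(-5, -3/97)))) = ProductSet({-5, -7/5, -6/31, -4/51, -3/97, 9/7, sqrt(11)}, Naturals0)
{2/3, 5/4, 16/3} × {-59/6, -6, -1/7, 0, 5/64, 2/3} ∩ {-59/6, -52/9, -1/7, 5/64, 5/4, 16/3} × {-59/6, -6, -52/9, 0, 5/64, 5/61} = {5/4, 16/3} × {-59/6, -6, 0, 5/64}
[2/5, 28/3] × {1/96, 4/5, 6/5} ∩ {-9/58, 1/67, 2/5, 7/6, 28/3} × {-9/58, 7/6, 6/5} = {2/5, 7/6, 28/3} × {6/5}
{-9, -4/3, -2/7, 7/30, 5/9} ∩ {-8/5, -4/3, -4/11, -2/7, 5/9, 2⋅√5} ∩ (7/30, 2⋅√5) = {5/9}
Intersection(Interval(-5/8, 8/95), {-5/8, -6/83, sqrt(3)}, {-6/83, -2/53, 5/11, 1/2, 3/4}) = {-6/83}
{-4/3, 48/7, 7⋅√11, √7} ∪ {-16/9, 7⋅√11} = {-16/9, -4/3, 48/7, 7⋅√11, √7}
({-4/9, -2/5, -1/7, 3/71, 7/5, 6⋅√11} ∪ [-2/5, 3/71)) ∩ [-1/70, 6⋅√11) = [-1/70, 3/71] ∪ {7/5}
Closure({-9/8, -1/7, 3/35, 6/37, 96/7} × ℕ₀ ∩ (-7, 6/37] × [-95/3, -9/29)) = ∅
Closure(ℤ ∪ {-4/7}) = ℤ ∪ {-4/7}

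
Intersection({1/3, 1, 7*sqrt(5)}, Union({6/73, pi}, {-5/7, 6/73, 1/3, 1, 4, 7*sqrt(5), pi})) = {1/3, 1, 7*sqrt(5)}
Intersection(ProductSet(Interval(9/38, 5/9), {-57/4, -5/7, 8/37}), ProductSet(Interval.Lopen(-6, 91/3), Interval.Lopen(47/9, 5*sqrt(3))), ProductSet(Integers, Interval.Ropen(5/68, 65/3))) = EmptySet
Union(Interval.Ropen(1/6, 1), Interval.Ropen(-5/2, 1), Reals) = Interval(-oo, oo)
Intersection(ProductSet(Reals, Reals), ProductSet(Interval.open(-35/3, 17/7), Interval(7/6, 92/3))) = ProductSet(Interval.open(-35/3, 17/7), Interval(7/6, 92/3))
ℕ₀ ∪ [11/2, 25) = ℕ₀ ∪ [11/2, 25]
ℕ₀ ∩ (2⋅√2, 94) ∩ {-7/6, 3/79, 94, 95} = ∅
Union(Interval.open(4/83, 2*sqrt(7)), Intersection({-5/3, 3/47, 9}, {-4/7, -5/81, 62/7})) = Interval.open(4/83, 2*sqrt(7))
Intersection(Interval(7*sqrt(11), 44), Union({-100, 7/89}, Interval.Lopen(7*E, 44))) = Interval(7*sqrt(11), 44)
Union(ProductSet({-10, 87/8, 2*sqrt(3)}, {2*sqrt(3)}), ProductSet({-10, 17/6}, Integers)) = Union(ProductSet({-10, 17/6}, Integers), ProductSet({-10, 87/8, 2*sqrt(3)}, {2*sqrt(3)}))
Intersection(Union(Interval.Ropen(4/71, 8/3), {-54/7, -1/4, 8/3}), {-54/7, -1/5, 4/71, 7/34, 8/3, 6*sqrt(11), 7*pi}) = {-54/7, 4/71, 7/34, 8/3}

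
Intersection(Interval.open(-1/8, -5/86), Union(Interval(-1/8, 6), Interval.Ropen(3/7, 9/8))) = Interval.open(-1/8, -5/86)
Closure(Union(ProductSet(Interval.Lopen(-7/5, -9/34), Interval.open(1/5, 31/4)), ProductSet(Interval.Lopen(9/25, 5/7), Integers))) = Union(ProductSet({-7/5, -9/34}, Interval(1/5, 31/4)), ProductSet(Interval(-7/5, -9/34), {1/5, 31/4}), ProductSet(Interval.Lopen(-7/5, -9/34), Interval.open(1/5, 31/4)), ProductSet(Interval(9/25, 5/7), Integers))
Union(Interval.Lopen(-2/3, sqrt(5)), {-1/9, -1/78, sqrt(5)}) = Interval.Lopen(-2/3, sqrt(5))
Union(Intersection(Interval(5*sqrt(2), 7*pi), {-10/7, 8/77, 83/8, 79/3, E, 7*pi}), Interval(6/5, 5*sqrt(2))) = Union({83/8, 7*pi}, Interval(6/5, 5*sqrt(2)))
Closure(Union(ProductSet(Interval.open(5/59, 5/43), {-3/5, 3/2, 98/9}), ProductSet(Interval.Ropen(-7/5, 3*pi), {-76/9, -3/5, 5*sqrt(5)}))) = Union(ProductSet(Interval(-7/5, 3*pi), {-76/9, -3/5, 5*sqrt(5)}), ProductSet(Interval(5/59, 5/43), {-3/5, 3/2, 98/9}))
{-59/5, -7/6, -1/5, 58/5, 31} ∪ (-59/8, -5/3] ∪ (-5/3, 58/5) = {-59/5, 31} ∪ (-59/8, 58/5]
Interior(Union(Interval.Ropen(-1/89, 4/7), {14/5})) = Interval.open(-1/89, 4/7)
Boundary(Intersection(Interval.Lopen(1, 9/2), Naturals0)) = Range(2, 5, 1)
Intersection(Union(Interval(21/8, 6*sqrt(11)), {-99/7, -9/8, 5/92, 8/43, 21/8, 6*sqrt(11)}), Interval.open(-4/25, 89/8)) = Union({5/92, 8/43}, Interval.Ropen(21/8, 89/8))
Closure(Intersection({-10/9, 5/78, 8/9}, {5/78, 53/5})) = {5/78}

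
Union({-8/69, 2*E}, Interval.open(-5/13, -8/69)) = Union({2*E}, Interval.Lopen(-5/13, -8/69))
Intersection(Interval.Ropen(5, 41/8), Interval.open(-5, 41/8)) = Interval.Ropen(5, 41/8)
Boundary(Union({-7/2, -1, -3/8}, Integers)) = Union({-7/2, -3/8}, Integers)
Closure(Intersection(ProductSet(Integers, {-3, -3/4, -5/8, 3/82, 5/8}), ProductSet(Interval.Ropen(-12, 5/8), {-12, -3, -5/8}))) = ProductSet(Range(-12, 1, 1), {-3, -5/8})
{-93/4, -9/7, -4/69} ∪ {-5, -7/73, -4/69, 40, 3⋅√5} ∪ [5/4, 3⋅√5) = {-93/4, -5, -9/7, -7/73, -4/69, 40} ∪ [5/4, 3⋅√5]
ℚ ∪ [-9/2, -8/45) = ℚ ∪ [-9/2, -8/45]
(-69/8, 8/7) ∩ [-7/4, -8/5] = [-7/4, -8/5]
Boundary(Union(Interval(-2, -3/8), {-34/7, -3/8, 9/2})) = {-34/7, -2, -3/8, 9/2}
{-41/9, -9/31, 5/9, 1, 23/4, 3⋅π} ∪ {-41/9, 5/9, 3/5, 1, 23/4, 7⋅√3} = {-41/9, -9/31, 5/9, 3/5, 1, 23/4, 7⋅√3, 3⋅π}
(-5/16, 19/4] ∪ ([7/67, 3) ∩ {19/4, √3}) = (-5/16, 19/4]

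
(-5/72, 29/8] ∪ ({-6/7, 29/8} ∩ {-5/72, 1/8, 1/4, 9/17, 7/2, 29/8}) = (-5/72, 29/8]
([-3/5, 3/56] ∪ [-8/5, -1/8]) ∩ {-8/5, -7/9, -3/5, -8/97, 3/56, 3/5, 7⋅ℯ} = {-8/5, -7/9, -3/5, -8/97, 3/56}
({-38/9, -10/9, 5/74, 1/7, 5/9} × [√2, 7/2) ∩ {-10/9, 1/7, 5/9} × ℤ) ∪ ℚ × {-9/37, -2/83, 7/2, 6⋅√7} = ({-10/9, 1/7, 5/9} × {2, 3}) ∪ (ℚ × {-9/37, -2/83, 7/2, 6⋅√7})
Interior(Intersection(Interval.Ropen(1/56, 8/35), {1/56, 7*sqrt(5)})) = EmptySet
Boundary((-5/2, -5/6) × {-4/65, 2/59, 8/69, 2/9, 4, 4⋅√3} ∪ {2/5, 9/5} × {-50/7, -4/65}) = ({2/5, 9/5} × {-50/7, -4/65}) ∪ ([-5/2, -5/6] × {-4/65, 2/59, 8/69, 2/9, 4, 4⋅√3})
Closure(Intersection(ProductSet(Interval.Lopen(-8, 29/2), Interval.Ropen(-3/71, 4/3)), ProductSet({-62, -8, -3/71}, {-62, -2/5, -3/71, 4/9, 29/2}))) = ProductSet({-3/71}, {-3/71, 4/9})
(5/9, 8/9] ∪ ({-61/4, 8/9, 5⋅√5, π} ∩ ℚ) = {-61/4} ∪ (5/9, 8/9]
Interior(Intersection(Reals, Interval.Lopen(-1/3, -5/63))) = Interval.open(-1/3, -5/63)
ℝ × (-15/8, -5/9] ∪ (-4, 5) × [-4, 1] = (ℝ × (-15/8, -5/9]) ∪ ((-4, 5) × [-4, 1])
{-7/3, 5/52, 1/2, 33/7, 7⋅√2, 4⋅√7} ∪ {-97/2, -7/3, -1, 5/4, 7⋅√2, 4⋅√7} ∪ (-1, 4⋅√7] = {-97/2, -7/3} ∪ [-1, 4⋅√7]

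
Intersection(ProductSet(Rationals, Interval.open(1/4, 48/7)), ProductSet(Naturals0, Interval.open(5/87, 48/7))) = ProductSet(Naturals0, Interval.open(1/4, 48/7))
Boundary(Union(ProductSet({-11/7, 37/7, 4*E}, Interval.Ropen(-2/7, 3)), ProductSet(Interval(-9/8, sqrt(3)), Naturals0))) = Union(ProductSet({-11/7, 37/7, 4*E}, Interval(-2/7, 3)), ProductSet(Interval(-9/8, sqrt(3)), Naturals0))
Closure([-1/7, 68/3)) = [-1/7, 68/3]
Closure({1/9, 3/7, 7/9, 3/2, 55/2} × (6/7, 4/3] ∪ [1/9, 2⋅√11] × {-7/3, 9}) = ({1/9, 3/7, 7/9, 3/2, 55/2} × [6/7, 4/3]) ∪ ([1/9, 2⋅√11] × {-7/3, 9})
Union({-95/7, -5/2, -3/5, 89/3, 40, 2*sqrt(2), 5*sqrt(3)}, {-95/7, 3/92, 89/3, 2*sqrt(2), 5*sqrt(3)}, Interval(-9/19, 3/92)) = Union({-95/7, -5/2, -3/5, 89/3, 40, 2*sqrt(2), 5*sqrt(3)}, Interval(-9/19, 3/92))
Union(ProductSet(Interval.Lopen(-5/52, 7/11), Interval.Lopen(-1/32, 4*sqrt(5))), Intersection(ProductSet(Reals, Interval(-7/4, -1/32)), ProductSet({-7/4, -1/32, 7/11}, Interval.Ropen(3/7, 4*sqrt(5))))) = ProductSet(Interval.Lopen(-5/52, 7/11), Interval.Lopen(-1/32, 4*sqrt(5)))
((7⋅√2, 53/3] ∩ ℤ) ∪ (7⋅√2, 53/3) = (7⋅√2, 53/3) ∪ {10, 11, …, 17}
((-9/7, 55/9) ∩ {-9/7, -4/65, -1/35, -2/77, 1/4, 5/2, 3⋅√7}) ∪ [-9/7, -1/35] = [-9/7, -1/35] ∪ {-2/77, 1/4, 5/2}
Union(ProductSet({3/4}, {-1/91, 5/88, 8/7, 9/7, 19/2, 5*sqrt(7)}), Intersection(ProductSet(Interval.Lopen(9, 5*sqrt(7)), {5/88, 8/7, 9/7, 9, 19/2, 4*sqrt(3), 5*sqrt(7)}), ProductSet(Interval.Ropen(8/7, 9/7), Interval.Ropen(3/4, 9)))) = ProductSet({3/4}, {-1/91, 5/88, 8/7, 9/7, 19/2, 5*sqrt(7)})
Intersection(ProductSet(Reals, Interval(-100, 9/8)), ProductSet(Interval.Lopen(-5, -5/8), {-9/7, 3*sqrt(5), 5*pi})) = ProductSet(Interval.Lopen(-5, -5/8), {-9/7})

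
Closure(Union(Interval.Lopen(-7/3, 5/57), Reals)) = Interval(-oo, oo)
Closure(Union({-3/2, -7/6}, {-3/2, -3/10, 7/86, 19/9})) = {-3/2, -7/6, -3/10, 7/86, 19/9}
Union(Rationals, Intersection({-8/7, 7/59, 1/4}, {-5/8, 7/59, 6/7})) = Rationals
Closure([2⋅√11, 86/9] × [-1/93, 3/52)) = [2⋅√11, 86/9] × [-1/93, 3/52]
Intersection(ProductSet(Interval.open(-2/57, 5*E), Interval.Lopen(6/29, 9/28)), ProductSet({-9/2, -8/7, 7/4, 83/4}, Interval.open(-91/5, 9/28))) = ProductSet({7/4}, Interval.open(6/29, 9/28))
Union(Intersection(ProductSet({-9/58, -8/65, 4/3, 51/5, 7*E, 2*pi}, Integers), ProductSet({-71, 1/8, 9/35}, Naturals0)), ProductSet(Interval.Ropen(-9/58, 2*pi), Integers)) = ProductSet(Interval.Ropen(-9/58, 2*pi), Integers)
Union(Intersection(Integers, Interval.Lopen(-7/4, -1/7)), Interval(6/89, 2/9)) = Union(Interval(6/89, 2/9), Range(-1, 0, 1))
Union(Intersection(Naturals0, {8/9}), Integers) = Integers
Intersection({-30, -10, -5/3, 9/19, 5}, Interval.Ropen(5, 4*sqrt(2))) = {5}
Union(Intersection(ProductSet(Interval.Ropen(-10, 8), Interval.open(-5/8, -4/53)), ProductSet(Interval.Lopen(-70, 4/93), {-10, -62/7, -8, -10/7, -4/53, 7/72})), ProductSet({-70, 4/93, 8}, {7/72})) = ProductSet({-70, 4/93, 8}, {7/72})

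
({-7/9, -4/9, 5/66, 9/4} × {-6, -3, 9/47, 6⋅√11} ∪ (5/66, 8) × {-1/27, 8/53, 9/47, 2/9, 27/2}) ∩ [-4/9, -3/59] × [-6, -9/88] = {-4/9} × {-6, -3}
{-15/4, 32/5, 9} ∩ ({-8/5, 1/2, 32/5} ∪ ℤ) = {32/5, 9}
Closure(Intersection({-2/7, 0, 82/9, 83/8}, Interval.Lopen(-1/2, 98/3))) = {-2/7, 0, 82/9, 83/8}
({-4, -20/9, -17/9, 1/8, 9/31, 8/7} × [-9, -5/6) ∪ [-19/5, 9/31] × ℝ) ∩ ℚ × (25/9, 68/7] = (ℚ ∩ [-19/5, 9/31]) × (25/9, 68/7]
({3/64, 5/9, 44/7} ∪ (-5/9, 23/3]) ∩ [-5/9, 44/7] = (-5/9, 44/7]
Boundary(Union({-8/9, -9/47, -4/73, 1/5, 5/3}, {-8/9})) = {-8/9, -9/47, -4/73, 1/5, 5/3}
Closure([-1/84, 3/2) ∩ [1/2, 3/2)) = [1/2, 3/2]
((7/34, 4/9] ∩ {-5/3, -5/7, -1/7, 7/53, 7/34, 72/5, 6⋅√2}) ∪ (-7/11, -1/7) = (-7/11, -1/7)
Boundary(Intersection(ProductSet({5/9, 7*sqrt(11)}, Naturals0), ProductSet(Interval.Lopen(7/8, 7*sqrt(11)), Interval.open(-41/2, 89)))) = ProductSet({7*sqrt(11)}, Range(0, 89, 1))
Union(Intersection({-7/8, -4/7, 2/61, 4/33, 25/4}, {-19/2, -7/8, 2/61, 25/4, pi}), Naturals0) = Union({-7/8, 2/61, 25/4}, Naturals0)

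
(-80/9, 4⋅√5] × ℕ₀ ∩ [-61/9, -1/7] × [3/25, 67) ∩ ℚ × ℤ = (ℚ ∩ [-61/9, -1/7]) × {1, 2, …, 66}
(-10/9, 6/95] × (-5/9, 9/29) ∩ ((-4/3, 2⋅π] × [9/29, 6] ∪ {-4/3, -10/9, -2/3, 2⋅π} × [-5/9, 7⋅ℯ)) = {-2/3} × (-5/9, 9/29)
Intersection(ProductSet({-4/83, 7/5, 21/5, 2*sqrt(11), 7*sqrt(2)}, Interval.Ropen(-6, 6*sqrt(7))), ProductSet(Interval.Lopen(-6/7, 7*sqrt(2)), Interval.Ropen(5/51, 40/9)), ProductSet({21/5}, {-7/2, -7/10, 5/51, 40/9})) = ProductSet({21/5}, {5/51})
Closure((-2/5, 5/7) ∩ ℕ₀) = {0}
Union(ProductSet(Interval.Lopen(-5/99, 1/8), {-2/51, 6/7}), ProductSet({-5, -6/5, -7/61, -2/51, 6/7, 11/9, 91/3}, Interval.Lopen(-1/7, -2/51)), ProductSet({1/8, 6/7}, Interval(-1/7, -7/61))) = Union(ProductSet({1/8, 6/7}, Interval(-1/7, -7/61)), ProductSet({-5, -6/5, -7/61, -2/51, 6/7, 11/9, 91/3}, Interval.Lopen(-1/7, -2/51)), ProductSet(Interval.Lopen(-5/99, 1/8), {-2/51, 6/7}))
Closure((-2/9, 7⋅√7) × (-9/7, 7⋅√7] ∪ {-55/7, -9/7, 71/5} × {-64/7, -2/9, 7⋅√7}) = ({-55/7, -9/7, 71/5} × {-64/7, -2/9, 7⋅√7}) ∪ ({-2/9, 7⋅√7} × [-9/7, 7⋅√7]) ∪ ([-2/9, 7⋅√7] × {-9/7, 7⋅√7}) ∪ ((-2/9, 7⋅√7) × (-9/7, 7⋅√7])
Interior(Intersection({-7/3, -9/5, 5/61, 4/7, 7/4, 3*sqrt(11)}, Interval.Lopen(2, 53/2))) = EmptySet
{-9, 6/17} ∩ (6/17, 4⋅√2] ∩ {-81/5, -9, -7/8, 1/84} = ∅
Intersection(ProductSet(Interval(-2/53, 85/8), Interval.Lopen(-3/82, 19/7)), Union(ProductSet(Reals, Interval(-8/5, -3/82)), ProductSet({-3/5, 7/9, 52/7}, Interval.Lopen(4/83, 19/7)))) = ProductSet({7/9, 52/7}, Interval.Lopen(4/83, 19/7))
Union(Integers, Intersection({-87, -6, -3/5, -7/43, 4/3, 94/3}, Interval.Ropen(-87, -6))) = Integers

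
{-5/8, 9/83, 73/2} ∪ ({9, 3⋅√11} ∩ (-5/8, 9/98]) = {-5/8, 9/83, 73/2}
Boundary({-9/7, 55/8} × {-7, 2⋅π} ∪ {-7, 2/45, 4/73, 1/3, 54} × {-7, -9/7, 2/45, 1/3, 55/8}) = ({-9/7, 55/8} × {-7, 2⋅π}) ∪ ({-7, 2/45, 4/73, 1/3, 54} × {-7, -9/7, 2/45, 1/3, 55/8})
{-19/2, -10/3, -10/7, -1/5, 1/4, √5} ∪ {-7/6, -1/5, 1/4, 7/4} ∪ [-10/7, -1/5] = {-19/2, -10/3, 1/4, 7/4, √5} ∪ [-10/7, -1/5]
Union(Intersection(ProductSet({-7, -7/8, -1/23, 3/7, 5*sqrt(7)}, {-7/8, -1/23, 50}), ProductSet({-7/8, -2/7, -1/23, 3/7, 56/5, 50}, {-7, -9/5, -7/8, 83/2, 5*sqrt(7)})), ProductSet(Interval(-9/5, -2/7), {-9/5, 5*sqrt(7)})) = Union(ProductSet({-7/8, -1/23, 3/7}, {-7/8}), ProductSet(Interval(-9/5, -2/7), {-9/5, 5*sqrt(7)}))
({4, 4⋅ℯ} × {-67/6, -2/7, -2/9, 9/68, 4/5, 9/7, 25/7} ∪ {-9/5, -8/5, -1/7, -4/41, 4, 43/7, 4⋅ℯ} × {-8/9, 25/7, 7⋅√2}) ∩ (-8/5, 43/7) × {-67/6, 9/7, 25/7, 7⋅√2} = ({4} × {-67/6, 9/7, 25/7}) ∪ ({-1/7, -4/41, 4} × {25/7, 7⋅√2})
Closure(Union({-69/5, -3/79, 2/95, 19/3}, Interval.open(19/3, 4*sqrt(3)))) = Union({-69/5, -3/79, 2/95}, Interval(19/3, 4*sqrt(3)))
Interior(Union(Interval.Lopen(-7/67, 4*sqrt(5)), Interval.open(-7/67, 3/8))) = Interval.open(-7/67, 4*sqrt(5))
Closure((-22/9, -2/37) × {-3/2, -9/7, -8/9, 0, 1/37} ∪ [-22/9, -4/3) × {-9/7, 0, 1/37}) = [-22/9, -2/37] × {-3/2, -9/7, -8/9, 0, 1/37}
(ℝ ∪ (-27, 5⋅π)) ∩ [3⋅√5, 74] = [3⋅√5, 74]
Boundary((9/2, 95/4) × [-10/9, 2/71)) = ({9/2, 95/4} × [-10/9, 2/71]) ∪ ([9/2, 95/4] × {-10/9, 2/71})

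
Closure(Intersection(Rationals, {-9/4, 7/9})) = {-9/4, 7/9}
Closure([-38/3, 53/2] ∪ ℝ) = (-∞, ∞)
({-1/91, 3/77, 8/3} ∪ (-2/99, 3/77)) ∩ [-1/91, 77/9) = [-1/91, 3/77] ∪ {8/3}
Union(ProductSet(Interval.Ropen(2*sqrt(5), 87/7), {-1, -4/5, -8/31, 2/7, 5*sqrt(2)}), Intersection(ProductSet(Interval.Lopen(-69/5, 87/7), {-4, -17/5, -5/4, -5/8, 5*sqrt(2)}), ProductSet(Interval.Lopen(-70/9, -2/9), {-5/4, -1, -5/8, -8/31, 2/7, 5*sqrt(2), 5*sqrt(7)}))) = Union(ProductSet(Interval.Lopen(-70/9, -2/9), {-5/4, -5/8, 5*sqrt(2)}), ProductSet(Interval.Ropen(2*sqrt(5), 87/7), {-1, -4/5, -8/31, 2/7, 5*sqrt(2)}))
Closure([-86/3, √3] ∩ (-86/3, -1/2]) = [-86/3, -1/2]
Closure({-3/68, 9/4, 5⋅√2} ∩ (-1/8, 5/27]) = {-3/68}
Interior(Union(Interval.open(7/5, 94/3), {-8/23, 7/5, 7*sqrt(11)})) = Interval.open(7/5, 94/3)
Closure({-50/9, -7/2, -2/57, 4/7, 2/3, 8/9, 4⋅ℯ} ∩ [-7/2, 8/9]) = {-7/2, -2/57, 4/7, 2/3, 8/9}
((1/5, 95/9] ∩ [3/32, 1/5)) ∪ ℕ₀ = ℕ₀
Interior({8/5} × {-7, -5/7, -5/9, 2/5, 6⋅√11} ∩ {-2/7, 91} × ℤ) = ∅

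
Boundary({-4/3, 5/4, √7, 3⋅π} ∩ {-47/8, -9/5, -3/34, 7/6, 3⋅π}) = {3⋅π}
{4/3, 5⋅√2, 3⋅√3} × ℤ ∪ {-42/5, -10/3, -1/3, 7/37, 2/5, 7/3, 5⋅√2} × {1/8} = ({4/3, 5⋅√2, 3⋅√3} × ℤ) ∪ ({-42/5, -10/3, -1/3, 7/37, 2/5, 7/3, 5⋅√2} × {1/8})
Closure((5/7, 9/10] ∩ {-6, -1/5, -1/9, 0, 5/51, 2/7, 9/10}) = {9/10}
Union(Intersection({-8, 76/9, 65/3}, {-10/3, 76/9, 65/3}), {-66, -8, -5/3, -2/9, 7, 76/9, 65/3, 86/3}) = {-66, -8, -5/3, -2/9, 7, 76/9, 65/3, 86/3}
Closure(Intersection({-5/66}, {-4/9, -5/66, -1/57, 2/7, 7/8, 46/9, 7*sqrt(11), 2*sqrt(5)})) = {-5/66}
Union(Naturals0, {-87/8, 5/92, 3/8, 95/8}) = Union({-87/8, 5/92, 3/8, 95/8}, Naturals0)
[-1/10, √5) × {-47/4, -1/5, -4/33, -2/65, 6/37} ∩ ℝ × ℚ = [-1/10, √5) × {-47/4, -1/5, -4/33, -2/65, 6/37}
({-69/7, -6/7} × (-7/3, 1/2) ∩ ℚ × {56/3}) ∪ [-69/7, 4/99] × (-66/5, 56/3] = [-69/7, 4/99] × (-66/5, 56/3]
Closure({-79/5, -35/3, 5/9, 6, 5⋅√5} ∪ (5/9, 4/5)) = {-79/5, -35/3, 6, 5⋅√5} ∪ [5/9, 4/5]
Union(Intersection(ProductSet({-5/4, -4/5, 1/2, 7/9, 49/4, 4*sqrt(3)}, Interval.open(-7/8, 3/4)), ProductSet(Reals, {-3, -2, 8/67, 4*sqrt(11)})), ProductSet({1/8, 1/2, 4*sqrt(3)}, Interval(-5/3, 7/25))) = Union(ProductSet({1/8, 1/2, 4*sqrt(3)}, Interval(-5/3, 7/25)), ProductSet({-5/4, -4/5, 1/2, 7/9, 49/4, 4*sqrt(3)}, {8/67}))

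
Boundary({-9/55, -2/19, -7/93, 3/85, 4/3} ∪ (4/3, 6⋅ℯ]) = {-9/55, -2/19, -7/93, 3/85, 4/3, 6⋅ℯ}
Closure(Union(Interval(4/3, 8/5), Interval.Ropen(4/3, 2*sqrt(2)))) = Interval(4/3, 2*sqrt(2))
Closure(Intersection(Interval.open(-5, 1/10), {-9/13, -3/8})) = {-9/13, -3/8}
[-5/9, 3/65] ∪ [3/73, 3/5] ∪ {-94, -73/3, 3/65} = {-94, -73/3} ∪ [-5/9, 3/5]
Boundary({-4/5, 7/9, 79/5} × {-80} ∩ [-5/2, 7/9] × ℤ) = {-4/5, 7/9} × {-80}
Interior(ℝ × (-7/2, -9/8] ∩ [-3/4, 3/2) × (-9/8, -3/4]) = ∅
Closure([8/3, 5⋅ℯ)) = [8/3, 5⋅ℯ]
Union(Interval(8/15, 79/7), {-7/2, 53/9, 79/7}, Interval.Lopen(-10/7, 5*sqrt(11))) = Union({-7/2}, Interval.Lopen(-10/7, 5*sqrt(11)))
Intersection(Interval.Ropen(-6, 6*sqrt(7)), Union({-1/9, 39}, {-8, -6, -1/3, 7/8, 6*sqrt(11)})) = {-6, -1/3, -1/9, 7/8}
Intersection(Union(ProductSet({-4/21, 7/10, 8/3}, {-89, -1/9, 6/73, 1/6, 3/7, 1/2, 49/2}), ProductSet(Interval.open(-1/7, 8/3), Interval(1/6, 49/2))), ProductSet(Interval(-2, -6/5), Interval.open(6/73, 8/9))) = EmptySet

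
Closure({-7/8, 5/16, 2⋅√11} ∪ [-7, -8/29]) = [-7, -8/29] ∪ {5/16, 2⋅√11}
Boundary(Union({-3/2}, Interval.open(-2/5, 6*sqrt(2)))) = {-3/2, -2/5, 6*sqrt(2)}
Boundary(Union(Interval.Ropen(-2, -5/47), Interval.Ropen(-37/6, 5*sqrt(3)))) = {-37/6, 5*sqrt(3)}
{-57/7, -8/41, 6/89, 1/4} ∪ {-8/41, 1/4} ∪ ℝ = ℝ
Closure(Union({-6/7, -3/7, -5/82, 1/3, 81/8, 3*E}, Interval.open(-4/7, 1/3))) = Union({-6/7, 81/8, 3*E}, Interval(-4/7, 1/3))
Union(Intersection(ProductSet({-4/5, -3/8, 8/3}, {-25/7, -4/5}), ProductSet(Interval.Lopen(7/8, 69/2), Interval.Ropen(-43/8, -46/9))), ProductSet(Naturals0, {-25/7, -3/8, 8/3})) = ProductSet(Naturals0, {-25/7, -3/8, 8/3})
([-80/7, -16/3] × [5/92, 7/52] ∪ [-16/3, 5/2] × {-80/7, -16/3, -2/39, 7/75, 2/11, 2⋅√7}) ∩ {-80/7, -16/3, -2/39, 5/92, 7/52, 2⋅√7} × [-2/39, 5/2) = ({-80/7, -16/3} × [5/92, 7/52]) ∪ ({-16/3, -2/39, 5/92, 7/52} × {-2/39, 7/75, 2/11})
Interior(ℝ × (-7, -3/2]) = ℝ × (-7, -3/2)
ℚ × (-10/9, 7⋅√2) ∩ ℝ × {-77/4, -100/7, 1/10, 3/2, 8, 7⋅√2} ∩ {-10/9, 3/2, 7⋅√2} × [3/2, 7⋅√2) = {-10/9, 3/2} × {3/2, 8}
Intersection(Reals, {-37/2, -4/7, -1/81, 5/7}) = {-37/2, -4/7, -1/81, 5/7}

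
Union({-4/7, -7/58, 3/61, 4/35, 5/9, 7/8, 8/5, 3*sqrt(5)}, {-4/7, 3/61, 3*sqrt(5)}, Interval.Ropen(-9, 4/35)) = Union({5/9, 7/8, 8/5, 3*sqrt(5)}, Interval(-9, 4/35))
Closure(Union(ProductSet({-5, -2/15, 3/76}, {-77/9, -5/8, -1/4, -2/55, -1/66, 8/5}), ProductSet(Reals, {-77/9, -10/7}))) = Union(ProductSet({-5, -2/15, 3/76}, {-77/9, -5/8, -1/4, -2/55, -1/66, 8/5}), ProductSet(Reals, {-77/9, -10/7}))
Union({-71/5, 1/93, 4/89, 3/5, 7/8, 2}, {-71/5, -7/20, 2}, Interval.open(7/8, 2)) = Union({-71/5, -7/20, 1/93, 4/89, 3/5}, Interval(7/8, 2))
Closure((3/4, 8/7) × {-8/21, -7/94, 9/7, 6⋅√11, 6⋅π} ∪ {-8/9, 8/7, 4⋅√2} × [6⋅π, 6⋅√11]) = ([3/4, 8/7] × {-8/21, -7/94, 9/7, 6⋅√11, 6⋅π}) ∪ ({-8/9, 8/7, 4⋅√2} × [6⋅π, 6⋅√11])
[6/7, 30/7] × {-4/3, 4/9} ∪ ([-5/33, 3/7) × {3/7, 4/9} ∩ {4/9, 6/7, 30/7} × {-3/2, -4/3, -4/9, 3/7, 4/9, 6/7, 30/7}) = [6/7, 30/7] × {-4/3, 4/9}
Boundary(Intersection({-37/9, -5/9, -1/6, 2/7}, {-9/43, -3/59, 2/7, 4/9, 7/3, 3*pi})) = {2/7}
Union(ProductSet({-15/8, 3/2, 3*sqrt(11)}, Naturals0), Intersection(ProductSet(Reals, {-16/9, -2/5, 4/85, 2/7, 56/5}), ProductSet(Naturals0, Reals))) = Union(ProductSet({-15/8, 3/2, 3*sqrt(11)}, Naturals0), ProductSet(Naturals0, {-16/9, -2/5, 4/85, 2/7, 56/5}))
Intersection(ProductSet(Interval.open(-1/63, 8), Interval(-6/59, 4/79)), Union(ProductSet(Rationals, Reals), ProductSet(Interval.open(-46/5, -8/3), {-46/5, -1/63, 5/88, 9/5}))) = ProductSet(Intersection(Interval.open(-1/63, 8), Rationals), Interval(-6/59, 4/79))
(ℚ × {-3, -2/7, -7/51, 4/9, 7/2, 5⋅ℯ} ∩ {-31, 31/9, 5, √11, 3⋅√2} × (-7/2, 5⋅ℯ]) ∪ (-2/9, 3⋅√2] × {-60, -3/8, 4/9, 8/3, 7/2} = ({-31, 31/9, 5} × {-3, -2/7, -7/51, 4/9, 7/2, 5⋅ℯ}) ∪ ((-2/9, 3⋅√2] × {-60, -3/8, 4/9, 8/3, 7/2})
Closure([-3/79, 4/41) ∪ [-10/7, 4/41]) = [-10/7, 4/41]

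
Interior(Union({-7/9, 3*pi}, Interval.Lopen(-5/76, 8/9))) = Interval.open(-5/76, 8/9)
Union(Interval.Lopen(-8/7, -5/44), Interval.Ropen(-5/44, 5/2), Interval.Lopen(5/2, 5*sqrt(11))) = Union(Interval.open(-8/7, 5/2), Interval.Lopen(5/2, 5*sqrt(11)))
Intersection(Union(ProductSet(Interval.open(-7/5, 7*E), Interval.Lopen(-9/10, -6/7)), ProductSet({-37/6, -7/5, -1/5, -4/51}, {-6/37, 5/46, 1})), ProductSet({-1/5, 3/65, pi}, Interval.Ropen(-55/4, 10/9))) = Union(ProductSet({-1/5}, {-6/37, 5/46, 1}), ProductSet({-1/5, 3/65, pi}, Interval.Lopen(-9/10, -6/7)))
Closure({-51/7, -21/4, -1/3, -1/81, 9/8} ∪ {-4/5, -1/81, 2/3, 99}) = {-51/7, -21/4, -4/5, -1/3, -1/81, 2/3, 9/8, 99}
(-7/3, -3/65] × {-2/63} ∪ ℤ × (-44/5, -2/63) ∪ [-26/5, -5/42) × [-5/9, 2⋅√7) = (ℤ × (-44/5, -2/63)) ∪ ((-7/3, -3/65] × {-2/63}) ∪ ([-26/5, -5/42) × [-5/9, 2⋅√7))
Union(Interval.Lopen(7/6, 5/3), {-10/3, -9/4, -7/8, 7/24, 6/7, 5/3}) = Union({-10/3, -9/4, -7/8, 7/24, 6/7}, Interval.Lopen(7/6, 5/3))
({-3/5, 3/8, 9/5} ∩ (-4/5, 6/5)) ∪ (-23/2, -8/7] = (-23/2, -8/7] ∪ {-3/5, 3/8}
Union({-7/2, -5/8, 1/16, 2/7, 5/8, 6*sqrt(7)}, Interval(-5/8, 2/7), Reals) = Interval(-oo, oo)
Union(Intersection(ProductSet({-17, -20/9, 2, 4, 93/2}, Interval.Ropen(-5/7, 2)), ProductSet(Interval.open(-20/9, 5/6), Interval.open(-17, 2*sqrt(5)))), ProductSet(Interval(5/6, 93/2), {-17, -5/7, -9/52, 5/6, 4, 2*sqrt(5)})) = ProductSet(Interval(5/6, 93/2), {-17, -5/7, -9/52, 5/6, 4, 2*sqrt(5)})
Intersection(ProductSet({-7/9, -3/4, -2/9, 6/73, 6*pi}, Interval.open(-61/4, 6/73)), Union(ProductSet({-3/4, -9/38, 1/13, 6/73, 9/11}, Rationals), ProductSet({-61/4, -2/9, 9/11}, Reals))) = Union(ProductSet({-2/9}, Interval.open(-61/4, 6/73)), ProductSet({-3/4, 6/73}, Intersection(Interval.open(-61/4, 6/73), Rationals)))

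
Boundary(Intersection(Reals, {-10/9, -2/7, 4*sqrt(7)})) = {-10/9, -2/7, 4*sqrt(7)}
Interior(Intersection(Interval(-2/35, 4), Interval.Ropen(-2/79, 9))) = Interval.open(-2/79, 4)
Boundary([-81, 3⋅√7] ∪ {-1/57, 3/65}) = {-81, 3⋅√7}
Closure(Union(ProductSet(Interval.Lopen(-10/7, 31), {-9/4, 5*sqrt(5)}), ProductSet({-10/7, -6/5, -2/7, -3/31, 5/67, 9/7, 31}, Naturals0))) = Union(ProductSet({-10/7, -6/5, -2/7, -3/31, 5/67, 9/7, 31}, Naturals0), ProductSet(Interval(-10/7, 31), {-9/4, 5*sqrt(5)}))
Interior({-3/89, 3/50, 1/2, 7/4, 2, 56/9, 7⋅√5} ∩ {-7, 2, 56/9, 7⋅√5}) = ∅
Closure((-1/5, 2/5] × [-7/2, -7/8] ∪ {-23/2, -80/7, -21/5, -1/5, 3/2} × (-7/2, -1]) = ([-1/5, 2/5] × [-7/2, -7/8]) ∪ ({-23/2, -80/7, -21/5, -1/5, 3/2} × [-7/2, -1])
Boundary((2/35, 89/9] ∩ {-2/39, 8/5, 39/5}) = {8/5, 39/5}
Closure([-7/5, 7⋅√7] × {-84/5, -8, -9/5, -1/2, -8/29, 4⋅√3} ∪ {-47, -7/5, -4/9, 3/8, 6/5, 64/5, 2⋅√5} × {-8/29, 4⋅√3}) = ({-47, -7/5, -4/9, 3/8, 6/5, 64/5, 2⋅√5} × {-8/29, 4⋅√3}) ∪ ([-7/5, 7⋅√7] × {-84/5, -8, -9/5, -1/2, -8/29, 4⋅√3})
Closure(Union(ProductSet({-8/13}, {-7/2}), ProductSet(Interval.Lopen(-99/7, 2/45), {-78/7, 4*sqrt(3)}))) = Union(ProductSet({-8/13}, {-7/2}), ProductSet(Interval(-99/7, 2/45), {-78/7, 4*sqrt(3)}))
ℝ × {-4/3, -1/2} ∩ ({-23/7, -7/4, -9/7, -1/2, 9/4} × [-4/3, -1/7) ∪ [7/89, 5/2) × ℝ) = ({-23/7, -7/4, -9/7, -1/2} ∪ [7/89, 5/2)) × {-4/3, -1/2}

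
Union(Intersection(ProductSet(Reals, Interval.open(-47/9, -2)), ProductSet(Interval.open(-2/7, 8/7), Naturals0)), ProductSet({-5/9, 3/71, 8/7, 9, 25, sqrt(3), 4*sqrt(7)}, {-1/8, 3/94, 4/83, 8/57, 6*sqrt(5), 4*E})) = ProductSet({-5/9, 3/71, 8/7, 9, 25, sqrt(3), 4*sqrt(7)}, {-1/8, 3/94, 4/83, 8/57, 6*sqrt(5), 4*E})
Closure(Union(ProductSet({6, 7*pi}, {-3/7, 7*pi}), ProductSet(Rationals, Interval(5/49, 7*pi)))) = Union(ProductSet({6, 7*pi}, {-3/7, 7*pi}), ProductSet(Reals, Interval(5/49, 7*pi)))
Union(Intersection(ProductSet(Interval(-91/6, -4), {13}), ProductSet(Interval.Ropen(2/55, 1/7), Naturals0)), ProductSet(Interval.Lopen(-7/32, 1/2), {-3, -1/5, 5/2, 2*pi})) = ProductSet(Interval.Lopen(-7/32, 1/2), {-3, -1/5, 5/2, 2*pi})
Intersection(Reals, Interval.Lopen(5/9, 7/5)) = Interval.Lopen(5/9, 7/5)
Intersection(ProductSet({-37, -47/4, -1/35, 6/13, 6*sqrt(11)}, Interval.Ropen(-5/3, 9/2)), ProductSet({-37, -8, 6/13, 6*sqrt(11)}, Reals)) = ProductSet({-37, 6/13, 6*sqrt(11)}, Interval.Ropen(-5/3, 9/2))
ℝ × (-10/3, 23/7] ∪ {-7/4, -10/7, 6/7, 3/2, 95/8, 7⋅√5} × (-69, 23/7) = (ℝ × (-10/3, 23/7]) ∪ ({-7/4, -10/7, 6/7, 3/2, 95/8, 7⋅√5} × (-69, 23/7))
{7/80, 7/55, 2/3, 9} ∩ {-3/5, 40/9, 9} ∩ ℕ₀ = {9}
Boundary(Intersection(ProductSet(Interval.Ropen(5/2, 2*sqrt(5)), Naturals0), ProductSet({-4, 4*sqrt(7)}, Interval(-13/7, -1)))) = EmptySet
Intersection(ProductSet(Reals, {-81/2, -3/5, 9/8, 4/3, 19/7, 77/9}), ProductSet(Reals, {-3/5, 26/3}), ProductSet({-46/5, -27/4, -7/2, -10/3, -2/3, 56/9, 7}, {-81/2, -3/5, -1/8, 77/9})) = ProductSet({-46/5, -27/4, -7/2, -10/3, -2/3, 56/9, 7}, {-3/5})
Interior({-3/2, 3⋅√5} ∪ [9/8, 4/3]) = (9/8, 4/3)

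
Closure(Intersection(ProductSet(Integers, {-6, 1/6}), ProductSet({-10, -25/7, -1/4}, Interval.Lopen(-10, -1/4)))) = ProductSet({-10}, {-6})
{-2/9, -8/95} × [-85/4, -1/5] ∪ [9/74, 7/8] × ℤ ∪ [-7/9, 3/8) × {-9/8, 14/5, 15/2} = ([9/74, 7/8] × ℤ) ∪ ({-2/9, -8/95} × [-85/4, -1/5]) ∪ ([-7/9, 3/8) × {-9/8, 14/5, 15/2})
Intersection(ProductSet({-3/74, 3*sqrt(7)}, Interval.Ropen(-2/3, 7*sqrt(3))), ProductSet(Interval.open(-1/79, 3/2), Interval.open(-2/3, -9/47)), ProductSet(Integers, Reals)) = EmptySet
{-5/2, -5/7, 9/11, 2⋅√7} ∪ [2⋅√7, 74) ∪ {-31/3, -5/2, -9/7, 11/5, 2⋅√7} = {-31/3, -5/2, -9/7, -5/7, 9/11, 11/5} ∪ [2⋅√7, 74)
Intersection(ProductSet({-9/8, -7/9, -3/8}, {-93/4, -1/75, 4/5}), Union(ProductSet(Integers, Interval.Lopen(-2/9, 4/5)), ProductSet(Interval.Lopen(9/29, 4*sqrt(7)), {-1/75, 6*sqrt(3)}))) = EmptySet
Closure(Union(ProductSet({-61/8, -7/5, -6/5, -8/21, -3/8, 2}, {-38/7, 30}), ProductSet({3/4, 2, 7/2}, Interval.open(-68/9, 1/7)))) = Union(ProductSet({3/4, 2, 7/2}, Interval(-68/9, 1/7)), ProductSet({-61/8, -7/5, -6/5, -8/21, -3/8, 2}, {-38/7, 30}))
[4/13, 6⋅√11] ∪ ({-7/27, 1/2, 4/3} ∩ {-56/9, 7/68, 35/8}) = [4/13, 6⋅√11]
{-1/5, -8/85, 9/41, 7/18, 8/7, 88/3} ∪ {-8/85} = {-1/5, -8/85, 9/41, 7/18, 8/7, 88/3}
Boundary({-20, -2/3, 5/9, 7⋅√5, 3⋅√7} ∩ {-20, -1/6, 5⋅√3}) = {-20}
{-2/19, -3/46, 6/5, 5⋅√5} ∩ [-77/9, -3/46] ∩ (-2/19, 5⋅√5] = {-3/46}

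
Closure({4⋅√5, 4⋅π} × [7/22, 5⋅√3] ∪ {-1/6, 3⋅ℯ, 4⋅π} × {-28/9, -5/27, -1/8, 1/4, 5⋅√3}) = ({4⋅√5, 4⋅π} × [7/22, 5⋅√3]) ∪ ({-1/6, 3⋅ℯ, 4⋅π} × {-28/9, -5/27, -1/8, 1/4, 5⋅√3})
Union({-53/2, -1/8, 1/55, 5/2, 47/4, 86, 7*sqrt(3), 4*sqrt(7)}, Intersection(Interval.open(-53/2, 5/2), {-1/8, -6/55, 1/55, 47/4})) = {-53/2, -1/8, -6/55, 1/55, 5/2, 47/4, 86, 7*sqrt(3), 4*sqrt(7)}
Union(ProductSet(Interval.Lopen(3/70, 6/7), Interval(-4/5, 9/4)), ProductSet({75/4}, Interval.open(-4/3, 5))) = Union(ProductSet({75/4}, Interval.open(-4/3, 5)), ProductSet(Interval.Lopen(3/70, 6/7), Interval(-4/5, 9/4)))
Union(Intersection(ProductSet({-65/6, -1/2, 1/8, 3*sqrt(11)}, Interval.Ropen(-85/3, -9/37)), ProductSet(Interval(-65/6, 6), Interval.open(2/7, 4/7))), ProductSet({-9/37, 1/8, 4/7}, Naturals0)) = ProductSet({-9/37, 1/8, 4/7}, Naturals0)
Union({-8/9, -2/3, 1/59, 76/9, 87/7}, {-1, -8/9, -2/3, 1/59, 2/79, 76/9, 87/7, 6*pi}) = {-1, -8/9, -2/3, 1/59, 2/79, 76/9, 87/7, 6*pi}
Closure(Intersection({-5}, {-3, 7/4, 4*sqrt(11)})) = EmptySet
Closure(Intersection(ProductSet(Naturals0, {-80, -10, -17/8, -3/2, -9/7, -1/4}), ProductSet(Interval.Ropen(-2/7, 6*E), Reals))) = ProductSet(Range(0, 17, 1), {-80, -10, -17/8, -3/2, -9/7, -1/4})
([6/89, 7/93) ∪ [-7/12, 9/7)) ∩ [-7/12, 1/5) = [-7/12, 1/5)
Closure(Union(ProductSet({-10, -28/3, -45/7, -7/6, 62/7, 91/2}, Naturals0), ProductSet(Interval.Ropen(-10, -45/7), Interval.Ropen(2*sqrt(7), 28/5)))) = Union(ProductSet({-10, -45/7}, Interval(2*sqrt(7), 28/5)), ProductSet({-10, -28/3, -45/7, -7/6, 62/7, 91/2}, Naturals0), ProductSet(Interval(-10, -45/7), {28/5, 2*sqrt(7)}), ProductSet(Interval.Ropen(-10, -45/7), Interval.Ropen(2*sqrt(7), 28/5)))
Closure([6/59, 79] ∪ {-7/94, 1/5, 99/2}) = {-7/94} ∪ [6/59, 79]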